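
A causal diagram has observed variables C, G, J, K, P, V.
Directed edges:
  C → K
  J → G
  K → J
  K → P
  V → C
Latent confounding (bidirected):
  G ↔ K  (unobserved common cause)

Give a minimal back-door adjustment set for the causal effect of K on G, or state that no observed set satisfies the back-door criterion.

K→G: no observed back-door set.

desc(K)\{K}={G,J,P}; candidates ⊆ {C,V}.
K↔G: latent back-door arc(s) into K.
size 0: {}; under {} K still reaches {C,G,V} ∋ G.
size 1: {C}, {V}; under {C} K still reaches {G} ∋ G.
size 2: {C,V}; under {C,V} K still reaches {G} ∋ G.
K↔G cannot be blocked by any observed set — no back-door set.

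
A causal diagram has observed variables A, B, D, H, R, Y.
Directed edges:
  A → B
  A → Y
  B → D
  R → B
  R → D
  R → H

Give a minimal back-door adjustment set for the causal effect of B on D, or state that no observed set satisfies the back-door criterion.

B→D: minimal back-door set {R}.

desc(B)\{B}={D}; candidates ⊆ {A,H,R,Y}.
size 0: {}; under {} B still reaches {A,D,H,R,Y} ∋ D.
{R}: B⊥D given {R} in G with B→· removed — back-door holds.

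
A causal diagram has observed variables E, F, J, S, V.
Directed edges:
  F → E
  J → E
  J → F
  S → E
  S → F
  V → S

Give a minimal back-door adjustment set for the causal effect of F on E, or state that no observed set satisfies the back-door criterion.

desc(F)\{F}={E}; candidates ⊆ {J,S,V}.
size 0: {}; under {} F still reaches {E,J,S,V} ∋ E.
size 1: {J}, {S}, {V}; under {J} F still reaches {E,S,V} ∋ E.
{J,S}: F⊥E given {J,S} in G with F→· removed — back-door holds.

F→E: minimal back-door set {J, S}.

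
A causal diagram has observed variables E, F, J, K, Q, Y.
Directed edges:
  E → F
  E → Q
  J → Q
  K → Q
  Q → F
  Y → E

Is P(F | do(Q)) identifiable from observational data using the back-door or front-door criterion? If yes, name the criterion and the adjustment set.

P(F|do(Q)): backdoor, adjust for {E}.

desc(Q)\{Q}={F}; candidates ⊆ {E,J,K,Y}.
size 0: {}; under {} Q still reaches {E,F,J,K,Y} ∋ F.
{E}: Q⊥F given {E} in G with Q→· removed — back-door holds.
P(F|do(Q)) = Σ_{E} P(F|Q,E)·P(E).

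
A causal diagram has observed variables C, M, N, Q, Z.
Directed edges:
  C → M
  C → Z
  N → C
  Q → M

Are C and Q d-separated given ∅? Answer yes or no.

Yes — C ⊥ Q | ∅.

Bayes-Ball from C | ∅ reaches {M,N,Z}.
Q ∉ reach(C|∅) ⇒ C ⊥ Q | ∅.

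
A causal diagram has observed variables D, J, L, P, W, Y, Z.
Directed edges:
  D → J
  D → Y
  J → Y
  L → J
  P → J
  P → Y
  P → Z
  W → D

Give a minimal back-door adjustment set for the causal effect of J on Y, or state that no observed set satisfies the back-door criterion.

desc(J)\{J}={Y}; candidates ⊆ {D,L,P,W,Z}.
size 0: {}; under {} J still reaches {D,L,P,W,Y,Z} ∋ Y.
size 1: {D}, {L}, {P} …(+2); under {D} J still reaches {L,P,Y,Z} ∋ Y.
{D,P}: J⊥Y given {D,P} in G with J→· removed — back-door holds.

J→Y: minimal back-door set {D, P}.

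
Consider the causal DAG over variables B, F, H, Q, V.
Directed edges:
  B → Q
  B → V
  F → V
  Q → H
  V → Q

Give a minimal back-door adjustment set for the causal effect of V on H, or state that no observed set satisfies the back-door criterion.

V→H: minimal back-door set {B}.

desc(V)\{V}={H,Q}; candidates ⊆ {B,F}.
size 0: {}; under {} V still reaches {B,F,H,Q} ∋ H.
{B}: V⊥H given {B} in G with V→· removed — back-door holds.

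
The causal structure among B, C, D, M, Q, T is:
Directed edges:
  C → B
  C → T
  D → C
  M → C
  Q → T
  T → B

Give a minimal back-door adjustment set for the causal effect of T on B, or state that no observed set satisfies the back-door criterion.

desc(T)\{T}={B}; candidates ⊆ {C,D,M,Q}.
size 0: {}; under {} T still reaches {B,C,D,M,Q} ∋ B.
{C}: T⊥B given {C} in G with T→· removed — back-door holds.

T→B: minimal back-door set {C}.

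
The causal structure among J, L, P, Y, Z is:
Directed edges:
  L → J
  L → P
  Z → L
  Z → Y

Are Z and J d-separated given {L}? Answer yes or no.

Yes — Z ⊥ J | {L}.

Bayes-Ball from Z | {L} reaches {Y}.
J ∉ reach(Z|{L}) ⇒ Z ⊥ J | {L}.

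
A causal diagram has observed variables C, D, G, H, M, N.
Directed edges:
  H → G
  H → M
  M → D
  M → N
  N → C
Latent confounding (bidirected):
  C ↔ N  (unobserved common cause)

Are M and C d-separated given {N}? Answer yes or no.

Bayes-Ball from M | {N} reaches {C,D,G,H}.
C ∈ reach(M|{N}) ⇒ M ⊥̸ C | {N}.

No — M and C are d-connected given {N}.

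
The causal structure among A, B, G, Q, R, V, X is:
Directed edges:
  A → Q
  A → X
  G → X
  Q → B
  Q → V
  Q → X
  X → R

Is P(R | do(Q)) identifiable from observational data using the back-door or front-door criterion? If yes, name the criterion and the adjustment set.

P(R|do(Q)): backdoor, adjust for {A}.

desc(Q)\{Q}={B,R,V,X}; candidates ⊆ {A,G}.
size 0: {}; under {} Q still reaches {A,R,X} ∋ R.
{A}: Q⊥R given {A} in G with Q→· removed — back-door holds.
P(R|do(Q)) = Σ_{A} P(R|Q,A)·P(A).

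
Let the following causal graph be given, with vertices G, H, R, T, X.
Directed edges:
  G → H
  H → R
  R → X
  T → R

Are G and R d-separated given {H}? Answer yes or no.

Yes — G ⊥ R | {H}.

Bayes-Ball from G | {H} reaches ∅.
R ∉ reach(G|{H}) ⇒ G ⊥ R | {H}.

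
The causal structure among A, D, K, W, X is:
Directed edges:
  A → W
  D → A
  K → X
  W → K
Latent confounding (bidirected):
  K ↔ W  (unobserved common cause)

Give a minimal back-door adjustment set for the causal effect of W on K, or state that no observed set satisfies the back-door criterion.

desc(W)\{W}={K,X}; candidates ⊆ {A,D}.
W↔K: latent back-door arc(s) into W.
size 0: {}; under {} W still reaches {A,D,K,X} ∋ K.
size 1: {A}, {D}; under {A} W still reaches {K,X} ∋ K.
size 2: {A,D}; under {A,D} W still reaches {K,X} ∋ K.
W↔K cannot be blocked by any observed set — no back-door set.

W→K: no observed back-door set.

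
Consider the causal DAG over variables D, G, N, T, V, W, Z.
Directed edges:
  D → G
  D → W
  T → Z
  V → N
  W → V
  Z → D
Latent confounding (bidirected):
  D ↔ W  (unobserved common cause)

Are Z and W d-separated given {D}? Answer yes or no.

Bayes-Ball from Z | {D} reaches {N,T,V,W}.
W ∈ reach(Z|{D}) ⇒ Z ⊥̸ W | {D}.

No — Z and W are d-connected given {D}.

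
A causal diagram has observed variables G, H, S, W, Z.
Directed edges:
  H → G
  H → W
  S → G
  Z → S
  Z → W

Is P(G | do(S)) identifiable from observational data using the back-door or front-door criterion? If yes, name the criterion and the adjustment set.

P(G|do(S)): backdoor, adjust for ∅.

desc(S)\{S}={G}; candidates ⊆ {H,W,Z}.
∅: S⊥G given ∅ in G with S→· removed — back-door holds.
P(G|do(S)) = P(G|S) — no adjustment needed.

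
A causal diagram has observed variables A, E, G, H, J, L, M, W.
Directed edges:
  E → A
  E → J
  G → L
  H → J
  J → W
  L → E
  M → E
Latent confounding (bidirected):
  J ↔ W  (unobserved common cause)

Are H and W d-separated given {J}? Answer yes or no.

Bayes-Ball from H | {J} reaches {A,E,G,L,M,W}.
W ∈ reach(H|{J}) ⇒ H ⊥̸ W | {J}.

No — H and W are d-connected given {J}.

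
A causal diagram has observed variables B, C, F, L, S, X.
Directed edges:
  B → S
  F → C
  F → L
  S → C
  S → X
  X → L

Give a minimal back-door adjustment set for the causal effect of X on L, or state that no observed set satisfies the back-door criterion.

desc(X)\{X}={L}; candidates ⊆ {B,C,F,S}.
∅: X⊥L given ∅ in G with X→· removed — back-door holds.

X→L: minimal back-door set ∅.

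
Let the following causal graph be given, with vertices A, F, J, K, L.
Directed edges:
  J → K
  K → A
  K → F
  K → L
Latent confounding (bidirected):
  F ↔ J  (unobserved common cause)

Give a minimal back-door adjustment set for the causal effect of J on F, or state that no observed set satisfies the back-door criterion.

desc(J)\{J}={A,F,K,L}; candidates ⊆ {—}.
J↔F: latent back-door arc(s) into J.
size 0: {}; under {} J still reaches {F} ∋ F.
J↔F cannot be blocked by any observed set — no back-door set.

J→F: no observed back-door set.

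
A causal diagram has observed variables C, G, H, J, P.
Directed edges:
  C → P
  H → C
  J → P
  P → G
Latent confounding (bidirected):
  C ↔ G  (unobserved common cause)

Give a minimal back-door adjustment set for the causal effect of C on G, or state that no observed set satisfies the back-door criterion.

desc(C)\{C}={G,P}; candidates ⊆ {H,J}.
C↔G: latent back-door arc(s) into C.
size 0: {}; under {} C still reaches {G,H} ∋ G.
size 1: {H}, {J}; under {H} C still reaches {G} ∋ G.
size 2: {H,J}; under {H,J} C still reaches {G} ∋ G.
C↔G cannot be blocked by any observed set — no back-door set.

C→G: no observed back-door set.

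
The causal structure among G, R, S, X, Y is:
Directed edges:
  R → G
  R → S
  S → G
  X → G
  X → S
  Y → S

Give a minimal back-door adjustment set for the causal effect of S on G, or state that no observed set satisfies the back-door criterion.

desc(S)\{S}={G}; candidates ⊆ {R,X,Y}.
size 0: {}; under {} S still reaches {G,R,X,Y} ∋ G.
size 1: {R}, {X}, {Y}; under {R} S still reaches {G,X,Y} ∋ G.
{R,X}: S⊥G given {R,X} in G with S→· removed — back-door holds.

S→G: minimal back-door set {R, X}.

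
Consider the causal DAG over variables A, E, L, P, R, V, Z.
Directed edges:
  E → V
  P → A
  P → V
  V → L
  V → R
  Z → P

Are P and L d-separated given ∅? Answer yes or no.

Bayes-Ball from P | ∅ reaches {A,L,R,V,Z}.
L ∈ reach(P|∅) ⇒ P ⊥̸ L | ∅.

No — P and L are d-connected given ∅.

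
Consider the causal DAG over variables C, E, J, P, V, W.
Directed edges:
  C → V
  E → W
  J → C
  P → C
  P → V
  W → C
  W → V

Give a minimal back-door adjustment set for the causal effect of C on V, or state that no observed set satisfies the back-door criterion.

C→V: minimal back-door set {P, W}.

desc(C)\{C}={V}; candidates ⊆ {E,J,P,W}.
size 0: {}; under {} C still reaches {E,J,P,V,W} ∋ V.
size 1: {E}, {J}, {P} …(+1); under {E} C still reaches {J,P,V,W} ∋ V.
{P,W}: C⊥V given {P,W} in G with C→· removed — back-door holds.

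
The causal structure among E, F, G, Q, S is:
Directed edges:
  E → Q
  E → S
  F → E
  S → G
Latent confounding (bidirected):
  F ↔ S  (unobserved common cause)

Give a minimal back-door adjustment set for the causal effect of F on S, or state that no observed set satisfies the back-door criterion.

F→S: no observed back-door set.

desc(F)\{F}={E,G,Q,S}; candidates ⊆ {—}.
F↔S: latent back-door arc(s) into F.
size 0: {}; under {} F still reaches {G,S} ∋ S.
F↔S cannot be blocked by any observed set — no back-door set.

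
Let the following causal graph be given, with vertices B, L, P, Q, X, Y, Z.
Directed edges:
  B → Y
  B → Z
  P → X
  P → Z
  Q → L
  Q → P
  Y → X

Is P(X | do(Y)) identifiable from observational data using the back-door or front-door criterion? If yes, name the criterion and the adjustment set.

P(X|do(Y)): backdoor, adjust for ∅.

desc(Y)\{Y}={X}; candidates ⊆ {B,L,P,Q,Z}.
∅: Y⊥X given ∅ in G with Y→· removed — back-door holds.
P(X|do(Y)) = P(X|Y) — no adjustment needed.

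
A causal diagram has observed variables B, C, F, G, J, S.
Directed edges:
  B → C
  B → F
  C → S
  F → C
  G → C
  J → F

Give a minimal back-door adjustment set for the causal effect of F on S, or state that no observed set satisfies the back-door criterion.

F→S: minimal back-door set {B}.

desc(F)\{F}={C,S}; candidates ⊆ {B,G,J}.
size 0: {}; under {} F still reaches {B,C,J,S} ∋ S.
{B}: F⊥S given {B} in G with F→· removed — back-door holds.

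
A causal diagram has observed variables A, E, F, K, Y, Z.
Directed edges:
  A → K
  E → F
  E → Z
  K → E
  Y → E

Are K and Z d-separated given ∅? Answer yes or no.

Bayes-Ball from K | ∅ reaches {A,E,F,Z}.
Z ∈ reach(K|∅) ⇒ K ⊥̸ Z | ∅.

No — K and Z are d-connected given ∅.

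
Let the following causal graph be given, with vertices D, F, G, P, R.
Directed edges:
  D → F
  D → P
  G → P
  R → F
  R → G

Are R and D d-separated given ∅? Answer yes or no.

Yes — R ⊥ D | ∅.

Bayes-Ball from R | ∅ reaches {F,G,P}.
D ∉ reach(R|∅) ⇒ R ⊥ D | ∅.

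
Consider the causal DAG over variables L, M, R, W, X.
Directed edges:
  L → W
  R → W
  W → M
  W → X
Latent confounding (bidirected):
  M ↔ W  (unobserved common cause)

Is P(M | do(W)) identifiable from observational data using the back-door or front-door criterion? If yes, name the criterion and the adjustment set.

P(M|do(W)): not identifiable (no BD/FD set).

desc(W)\{W}={M,X}; candidates ⊆ {L,R}.
W↔M: latent back-door arc(s) into W.
size 0: {}; under {} W still reaches {L,M,R} ∋ M.
size 1: {L}, {R}; under {L} W still reaches {M,R} ∋ M.
size 2: {L,R}; under {L,R} W still reaches {M} ∋ M.
W↔M cannot be blocked by any observed set — no back-door set.
No mediator lies on a directed W→…→M path.
Neither criterion identifies P(M|do(W)) in this graph.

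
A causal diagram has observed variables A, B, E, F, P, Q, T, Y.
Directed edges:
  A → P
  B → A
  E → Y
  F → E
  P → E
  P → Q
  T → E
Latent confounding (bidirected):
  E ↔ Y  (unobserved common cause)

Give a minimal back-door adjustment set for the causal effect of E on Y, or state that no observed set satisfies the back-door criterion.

desc(E)\{E}={Y}; candidates ⊆ {A,B,F,P,Q,T}.
E↔Y: latent back-door arc(s) into E.
size 0: {}; under {} E still reaches {A,B,F,P,Q,T,Y} ∋ Y.
size 1: {A}, {B}, {F} …(+3); under {A} E still reaches {F,P,Q,T,Y} ∋ Y.
size 2: {A,B}, {A,F}, {A,P} …(+12); under {A,B} E still reaches {F,P,Q,T,Y} ∋ Y.
E↔Y cannot be blocked by any observed set — no back-door set.

E→Y: no observed back-door set.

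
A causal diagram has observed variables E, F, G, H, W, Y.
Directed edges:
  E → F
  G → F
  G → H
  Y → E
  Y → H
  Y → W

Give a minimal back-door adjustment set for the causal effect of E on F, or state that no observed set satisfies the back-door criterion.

desc(E)\{E}={F}; candidates ⊆ {G,H,W,Y}.
∅: E⊥F given ∅ in G with E→· removed — back-door holds.

E→F: minimal back-door set ∅.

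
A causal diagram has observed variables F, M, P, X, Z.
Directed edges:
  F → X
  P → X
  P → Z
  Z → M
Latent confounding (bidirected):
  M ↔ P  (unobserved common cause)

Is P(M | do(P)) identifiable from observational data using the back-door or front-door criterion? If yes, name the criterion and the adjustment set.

P(M|do(P)): frontdoor, adjust for {Z}.

desc(P)\{P}={M,X,Z}; candidates ⊆ {F}.
P↔M: latent back-door arc(s) into P.
size 0: {}; under {} P still reaches {M} ∋ M.
size 1: {F}; under {F} P still reaches {M} ∋ M.
P↔M cannot be blocked by any observed set — no back-door set.
{Z}: (i) intercepts every directed P→M path; (ii) no back-door P→{Z}; (iii) {P} blocks every back-door {Z}→M. Front-door holds.
P(M|do(P)) = Σ_{Z} P(Z|P) Σ_{P'} P(M|Z,P')P(P').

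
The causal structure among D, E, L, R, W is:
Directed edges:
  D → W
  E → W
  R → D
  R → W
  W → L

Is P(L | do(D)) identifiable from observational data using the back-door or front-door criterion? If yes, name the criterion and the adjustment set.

desc(D)\{D}={L,W}; candidates ⊆ {E,R}.
size 0: {}; under {} D still reaches {L,R,W} ∋ L.
{R}: D⊥L given {R} in G with D→· removed — back-door holds.
P(L|do(D)) = Σ_{R} P(L|D,R)·P(R).

P(L|do(D)): backdoor, adjust for {R}.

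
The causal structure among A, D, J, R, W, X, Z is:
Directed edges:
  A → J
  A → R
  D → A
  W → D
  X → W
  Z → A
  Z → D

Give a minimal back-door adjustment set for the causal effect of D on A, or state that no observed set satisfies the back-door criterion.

desc(D)\{D}={A,J,R}; candidates ⊆ {W,X,Z}.
size 0: {}; under {} D still reaches {A,J,R,W,X,Z} ∋ A.
{Z}: D⊥A given {Z} in G with D→· removed — back-door holds.

D→A: minimal back-door set {Z}.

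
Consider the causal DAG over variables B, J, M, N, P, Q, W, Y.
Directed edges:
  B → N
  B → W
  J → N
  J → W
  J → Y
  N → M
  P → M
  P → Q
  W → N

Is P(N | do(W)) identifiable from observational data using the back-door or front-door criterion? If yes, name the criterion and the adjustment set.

P(N|do(W)): backdoor, adjust for {B, J}.

desc(W)\{W}={M,N}; candidates ⊆ {B,J,P,Q,Y}.
size 0: {}; under {} W still reaches {B,J,M,N,Y} ∋ N.
size 1: {B}, {J}, {P} …(+2); under {B} W still reaches {J,M,N,Y} ∋ N.
{B,J}: W⊥N given {B,J} in G with W→· removed — back-door holds.
P(N|do(W)) = Σ_{B,J} P(N|W,B,J)·P(B,J).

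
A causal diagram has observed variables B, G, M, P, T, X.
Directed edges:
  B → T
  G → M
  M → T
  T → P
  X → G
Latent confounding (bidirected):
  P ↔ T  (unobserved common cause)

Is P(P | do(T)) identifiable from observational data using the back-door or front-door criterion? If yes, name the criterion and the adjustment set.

desc(T)\{T}={P}; candidates ⊆ {B,G,M,X}.
T↔P: latent back-door arc(s) into T.
size 0: {}; under {} T still reaches {B,G,M,P,X} ∋ P.
size 1: {B}, {G}, {M} …(+1); under {B} T still reaches {G,M,P,X} ∋ P.
size 2: {B,G}, {B,M}, {B,X} …(+3); under {B,G} T still reaches {M,P} ∋ P.
T↔P cannot be blocked by any observed set — no back-door set.
No mediator lies on a directed T→…→P path.
Neither criterion identifies P(P|do(T)) in this graph.

P(P|do(T)): not identifiable (no BD/FD set).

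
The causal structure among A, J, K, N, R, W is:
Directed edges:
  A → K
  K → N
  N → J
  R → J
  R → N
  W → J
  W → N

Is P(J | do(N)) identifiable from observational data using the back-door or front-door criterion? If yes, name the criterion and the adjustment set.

P(J|do(N)): backdoor, adjust for {R, W}.

desc(N)\{N}={J}; candidates ⊆ {A,K,R,W}.
size 0: {}; under {} N still reaches {A,J,K,R,W} ∋ J.
size 1: {A}, {K}, {R} …(+1); under {A} N still reaches {J,K,R,W} ∋ J.
{R,W}: N⊥J given {R,W} in G with N→· removed — back-door holds.
P(J|do(N)) = Σ_{R,W} P(J|N,R,W)·P(R,W).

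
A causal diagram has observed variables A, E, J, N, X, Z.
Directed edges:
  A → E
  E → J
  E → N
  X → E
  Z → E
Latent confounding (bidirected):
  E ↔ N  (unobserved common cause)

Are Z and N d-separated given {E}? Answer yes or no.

No — Z and N are d-connected given {E}.

Bayes-Ball from Z | {E} reaches {A,N,X}.
N ∈ reach(Z|{E}) ⇒ Z ⊥̸ N | {E}.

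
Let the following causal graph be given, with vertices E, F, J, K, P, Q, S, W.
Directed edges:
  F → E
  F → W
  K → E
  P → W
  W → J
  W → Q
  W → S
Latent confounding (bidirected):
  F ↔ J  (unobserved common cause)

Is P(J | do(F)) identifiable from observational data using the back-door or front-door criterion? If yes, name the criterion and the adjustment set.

P(J|do(F)): frontdoor, adjust for {W}.

desc(F)\{F}={E,J,Q,S,W}; candidates ⊆ {K,P}.
F↔J: latent back-door arc(s) into F.
size 0: {}; under {} F still reaches {J} ∋ J.
size 1: {K}, {P}; under {K} F still reaches {J} ∋ J.
size 2: {K,P}; under {K,P} F still reaches {J} ∋ J.
F↔J cannot be blocked by any observed set — no back-door set.
{W}: (i) intercepts every directed F→J path; (ii) no back-door F→{W}; (iii) {F} blocks every back-door {W}→J. Front-door holds.
P(J|do(F)) = Σ_{W} P(W|F) Σ_{F'} P(J|W,F')P(F').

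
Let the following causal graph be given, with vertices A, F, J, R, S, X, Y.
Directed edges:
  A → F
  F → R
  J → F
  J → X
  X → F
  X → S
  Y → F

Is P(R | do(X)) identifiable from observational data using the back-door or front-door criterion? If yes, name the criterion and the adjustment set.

desc(X)\{X}={F,R,S}; candidates ⊆ {A,J,Y}.
size 0: {}; under {} X still reaches {F,J,R} ∋ R.
{J}: X⊥R given {J} in G with X→· removed — back-door holds.
P(R|do(X)) = Σ_{J} P(R|X,J)·P(J).

P(R|do(X)): backdoor, adjust for {J}.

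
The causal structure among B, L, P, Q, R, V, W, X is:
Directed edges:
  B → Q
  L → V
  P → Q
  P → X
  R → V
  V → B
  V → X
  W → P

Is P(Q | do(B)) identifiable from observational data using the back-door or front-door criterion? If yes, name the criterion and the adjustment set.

P(Q|do(B)): backdoor, adjust for ∅.

desc(B)\{B}={Q}; candidates ⊆ {L,P,R,V,W,X}.
∅: B⊥Q given ∅ in G with B→· removed — back-door holds.
P(Q|do(B)) = P(Q|B) — no adjustment needed.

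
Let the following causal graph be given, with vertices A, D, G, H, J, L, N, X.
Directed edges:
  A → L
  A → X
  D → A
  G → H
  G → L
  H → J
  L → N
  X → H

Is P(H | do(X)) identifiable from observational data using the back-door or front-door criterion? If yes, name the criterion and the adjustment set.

P(H|do(X)): backdoor, adjust for ∅.

desc(X)\{X}={H,J}; candidates ⊆ {A,D,G,L,N}.
∅: X⊥H given ∅ in G with X→· removed — back-door holds.
P(H|do(X)) = P(H|X) — no adjustment needed.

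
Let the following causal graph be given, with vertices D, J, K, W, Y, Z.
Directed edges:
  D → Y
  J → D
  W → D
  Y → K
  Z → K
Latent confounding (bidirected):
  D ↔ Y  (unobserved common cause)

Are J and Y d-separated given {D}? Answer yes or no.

No — J and Y are d-connected given {D}.

Bayes-Ball from J | {D} reaches {K,W,Y}.
Y ∈ reach(J|{D}) ⇒ J ⊥̸ Y | {D}.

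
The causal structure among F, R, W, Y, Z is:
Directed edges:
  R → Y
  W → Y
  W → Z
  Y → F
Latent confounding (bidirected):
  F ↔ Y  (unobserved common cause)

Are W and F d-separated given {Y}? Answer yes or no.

No — W and F are d-connected given {Y}.

Bayes-Ball from W | {Y} reaches {F,R,Z}.
F ∈ reach(W|{Y}) ⇒ W ⊥̸ F | {Y}.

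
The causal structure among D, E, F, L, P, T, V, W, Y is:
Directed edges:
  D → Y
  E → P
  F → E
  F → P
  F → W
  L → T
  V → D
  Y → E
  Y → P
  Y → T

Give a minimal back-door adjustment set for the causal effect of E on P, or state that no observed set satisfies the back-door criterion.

desc(E)\{E}={P}; candidates ⊆ {D,F,L,T,V,W,Y}.
size 0: {}; under {} E still reaches {D,F,P,T,V,W,Y} ∋ P.
size 1: {D}, {F}, {L} …(+4); under {D} E still reaches {F,P,T,W,Y} ∋ P.
{F,Y}: E⊥P given {F,Y} in G with E→· removed — back-door holds.

E→P: minimal back-door set {F, Y}.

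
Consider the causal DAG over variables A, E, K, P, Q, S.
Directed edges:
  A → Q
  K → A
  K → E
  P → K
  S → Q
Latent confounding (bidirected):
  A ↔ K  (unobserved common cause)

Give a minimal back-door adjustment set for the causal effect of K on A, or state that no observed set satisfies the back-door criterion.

desc(K)\{K}={A,E,Q}; candidates ⊆ {P,S}.
K↔A: latent back-door arc(s) into K.
size 0: {}; under {} K still reaches {A,P,Q} ∋ A.
size 1: {P}, {S}; under {P} K still reaches {A,Q} ∋ A.
size 2: {P,S}; under {P,S} K still reaches {A,Q} ∋ A.
K↔A cannot be blocked by any observed set — no back-door set.

K→A: no observed back-door set.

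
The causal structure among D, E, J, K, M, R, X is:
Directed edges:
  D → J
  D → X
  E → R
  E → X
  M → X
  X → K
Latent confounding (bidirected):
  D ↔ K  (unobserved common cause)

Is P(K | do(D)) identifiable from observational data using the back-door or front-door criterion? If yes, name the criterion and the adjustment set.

P(K|do(D)): frontdoor, adjust for {X}.

desc(D)\{D}={J,K,X}; candidates ⊆ {E,M,R}.
D↔K: latent back-door arc(s) into D.
size 0: {}; under {} D still reaches {K} ∋ K.
size 1: {E}, {M}, {R}; under {E} D still reaches {K} ∋ K.
size 2: {E,M}, {E,R}, {M,R}; under {E,M} D still reaches {K} ∋ K.
D↔K cannot be blocked by any observed set — no back-door set.
{X}: (i) intercepts every directed D→K path; (ii) no back-door D→{X}; (iii) {D} blocks every back-door {X}→K. Front-door holds.
P(K|do(D)) = Σ_{X} P(X|D) Σ_{D'} P(K|X,D')P(D').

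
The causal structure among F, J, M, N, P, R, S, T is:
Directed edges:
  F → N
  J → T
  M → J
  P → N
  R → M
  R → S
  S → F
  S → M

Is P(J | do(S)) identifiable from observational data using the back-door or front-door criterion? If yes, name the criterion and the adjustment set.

P(J|do(S)): backdoor, adjust for {R}.

desc(S)\{S}={F,J,M,N,T}; candidates ⊆ {P,R}.
size 0: {}; under {} S still reaches {J,M,R,T} ∋ J.
{R}: S⊥J given {R} in G with S→· removed — back-door holds.
P(J|do(S)) = Σ_{R} P(J|S,R)·P(R).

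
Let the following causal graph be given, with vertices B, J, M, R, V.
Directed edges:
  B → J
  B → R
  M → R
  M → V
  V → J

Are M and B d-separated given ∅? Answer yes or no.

Bayes-Ball from M | ∅ reaches {J,R,V}.
B ∉ reach(M|∅) ⇒ M ⊥ B | ∅.

Yes — M ⊥ B | ∅.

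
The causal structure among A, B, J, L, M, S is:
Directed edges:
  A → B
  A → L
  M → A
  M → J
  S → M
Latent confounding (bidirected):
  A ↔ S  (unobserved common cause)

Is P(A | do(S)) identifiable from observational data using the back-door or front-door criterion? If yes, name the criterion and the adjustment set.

desc(S)\{S}={A,B,J,L,M}; candidates ⊆ {—}.
S↔A: latent back-door arc(s) into S.
size 0: {}; under {} S still reaches {A,B,L} ∋ A.
S↔A cannot be blocked by any observed set — no back-door set.
{M}: (i) intercepts every directed S→A path; (ii) no back-door S→{M}; (iii) {S} blocks every back-door {M}→A. Front-door holds.
P(A|do(S)) = Σ_{M} P(M|S) Σ_{S'} P(A|M,S')P(S').

P(A|do(S)): frontdoor, adjust for {M}.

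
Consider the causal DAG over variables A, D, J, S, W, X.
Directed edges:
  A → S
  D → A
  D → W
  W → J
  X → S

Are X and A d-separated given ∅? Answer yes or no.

Yes — X ⊥ A | ∅.

Bayes-Ball from X | ∅ reaches {S}.
A ∉ reach(X|∅) ⇒ X ⊥ A | ∅.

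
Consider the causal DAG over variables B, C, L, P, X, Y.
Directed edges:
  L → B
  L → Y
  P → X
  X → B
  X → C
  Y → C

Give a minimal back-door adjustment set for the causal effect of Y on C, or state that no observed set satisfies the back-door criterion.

desc(Y)\{Y}={C}; candidates ⊆ {B,L,P,X}.
∅: Y⊥C given ∅ in G with Y→· removed — back-door holds.

Y→C: minimal back-door set ∅.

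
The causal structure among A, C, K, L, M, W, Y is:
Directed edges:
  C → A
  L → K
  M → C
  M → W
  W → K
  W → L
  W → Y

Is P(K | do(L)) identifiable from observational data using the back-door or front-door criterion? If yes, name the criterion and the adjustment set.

P(K|do(L)): backdoor, adjust for {W}.

desc(L)\{L}={K}; candidates ⊆ {A,C,M,W,Y}.
size 0: {}; under {} L still reaches {A,C,K,M,W,Y} ∋ K.
{W}: L⊥K given {W} in G with L→· removed — back-door holds.
P(K|do(L)) = Σ_{W} P(K|L,W)·P(W).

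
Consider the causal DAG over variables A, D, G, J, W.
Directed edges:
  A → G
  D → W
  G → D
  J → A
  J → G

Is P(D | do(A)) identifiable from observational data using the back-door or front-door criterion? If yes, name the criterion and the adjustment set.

desc(A)\{A}={D,G,W}; candidates ⊆ {J}.
size 0: {}; under {} A still reaches {D,G,J,W} ∋ D.
{J}: A⊥D given {J} in G with A→· removed — back-door holds.
P(D|do(A)) = Σ_{J} P(D|A,J)·P(J).

P(D|do(A)): backdoor, adjust for {J}.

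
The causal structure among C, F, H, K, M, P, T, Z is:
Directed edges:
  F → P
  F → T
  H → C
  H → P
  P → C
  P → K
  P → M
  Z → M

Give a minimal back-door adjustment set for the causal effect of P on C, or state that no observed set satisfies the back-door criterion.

desc(P)\{P}={C,K,M}; candidates ⊆ {F,H,T,Z}.
size 0: {}; under {} P still reaches {C,F,H,T} ∋ C.
{H}: P⊥C given {H} in G with P→· removed — back-door holds.

P→C: minimal back-door set {H}.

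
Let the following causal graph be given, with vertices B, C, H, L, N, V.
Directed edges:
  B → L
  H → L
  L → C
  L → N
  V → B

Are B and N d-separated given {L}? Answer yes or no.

Bayes-Ball from B | {L} reaches {H,V}.
N ∉ reach(B|{L}) ⇒ B ⊥ N | {L}.

Yes — B ⊥ N | {L}.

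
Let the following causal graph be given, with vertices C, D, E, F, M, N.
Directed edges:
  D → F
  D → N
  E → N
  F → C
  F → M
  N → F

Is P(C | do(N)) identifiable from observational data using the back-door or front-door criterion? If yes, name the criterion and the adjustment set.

desc(N)\{N}={C,F,M}; candidates ⊆ {D,E}.
size 0: {}; under {} N still reaches {C,D,E,F,M} ∋ C.
{D}: N⊥C given {D} in G with N→· removed — back-door holds.
P(C|do(N)) = Σ_{D} P(C|N,D)·P(D).

P(C|do(N)): backdoor, adjust for {D}.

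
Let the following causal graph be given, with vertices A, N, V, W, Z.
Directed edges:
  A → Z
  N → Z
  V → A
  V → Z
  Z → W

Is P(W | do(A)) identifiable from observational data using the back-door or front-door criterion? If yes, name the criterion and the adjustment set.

P(W|do(A)): backdoor, adjust for {V}.

desc(A)\{A}={W,Z}; candidates ⊆ {N,V}.
size 0: {}; under {} A still reaches {V,W,Z} ∋ W.
{V}: A⊥W given {V} in G with A→· removed — back-door holds.
P(W|do(A)) = Σ_{V} P(W|A,V)·P(V).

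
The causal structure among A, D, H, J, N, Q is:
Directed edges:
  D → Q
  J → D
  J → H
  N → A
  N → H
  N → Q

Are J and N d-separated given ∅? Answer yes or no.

Yes — J ⊥ N | ∅.

Bayes-Ball from J | ∅ reaches {D,H,Q}.
N ∉ reach(J|∅) ⇒ J ⊥ N | ∅.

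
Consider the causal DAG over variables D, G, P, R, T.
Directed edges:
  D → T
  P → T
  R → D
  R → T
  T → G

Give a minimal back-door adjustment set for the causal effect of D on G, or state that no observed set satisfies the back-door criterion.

desc(D)\{D}={G,T}; candidates ⊆ {P,R}.
size 0: {}; under {} D still reaches {G,R,T} ∋ G.
{R}: D⊥G given {R} in G with D→· removed — back-door holds.

D→G: minimal back-door set {R}.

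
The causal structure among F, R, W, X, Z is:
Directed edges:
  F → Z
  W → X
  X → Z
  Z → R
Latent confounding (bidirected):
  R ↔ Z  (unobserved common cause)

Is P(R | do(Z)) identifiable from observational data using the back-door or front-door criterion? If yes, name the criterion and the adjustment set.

desc(Z)\{Z}={R}; candidates ⊆ {F,W,X}.
Z↔R: latent back-door arc(s) into Z.
size 0: {}; under {} Z still reaches {F,R,W,X} ∋ R.
size 1: {F}, {W}, {X}; under {F} Z still reaches {R,W,X} ∋ R.
size 2: {F,W}, {F,X}, {W,X}; under {F,W} Z still reaches {R,X} ∋ R.
Z↔R cannot be blocked by any observed set — no back-door set.
No mediator lies on a directed Z→…→R path.
Neither criterion identifies P(R|do(Z)) in this graph.

P(R|do(Z)): not identifiable (no BD/FD set).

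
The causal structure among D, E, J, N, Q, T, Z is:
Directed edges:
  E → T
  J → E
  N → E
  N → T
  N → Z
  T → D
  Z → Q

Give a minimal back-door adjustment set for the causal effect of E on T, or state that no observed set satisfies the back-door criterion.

desc(E)\{E}={D,T}; candidates ⊆ {J,N,Q,Z}.
size 0: {}; under {} E still reaches {D,J,N,Q,T,Z} ∋ T.
{N}: E⊥T given {N} in G with E→· removed — back-door holds.

E→T: minimal back-door set {N}.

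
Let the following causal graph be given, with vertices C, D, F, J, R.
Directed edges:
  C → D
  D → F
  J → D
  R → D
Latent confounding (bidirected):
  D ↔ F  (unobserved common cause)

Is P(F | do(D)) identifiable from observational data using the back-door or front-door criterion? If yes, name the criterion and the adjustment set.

desc(D)\{D}={F}; candidates ⊆ {C,J,R}.
D↔F: latent back-door arc(s) into D.
size 0: {}; under {} D still reaches {C,F,J,R} ∋ F.
size 1: {C}, {J}, {R}; under {C} D still reaches {F,J,R} ∋ F.
size 2: {C,J}, {C,R}, {J,R}; under {C,J} D still reaches {F,R} ∋ F.
D↔F cannot be blocked by any observed set — no back-door set.
No mediator lies on a directed D→…→F path.
Neither criterion identifies P(F|do(D)) in this graph.

P(F|do(D)): not identifiable (no BD/FD set).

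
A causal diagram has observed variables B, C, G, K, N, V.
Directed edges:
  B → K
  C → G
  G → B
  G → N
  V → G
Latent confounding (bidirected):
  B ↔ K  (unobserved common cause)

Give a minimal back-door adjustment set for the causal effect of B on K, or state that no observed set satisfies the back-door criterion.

desc(B)\{B}={K}; candidates ⊆ {C,G,N,V}.
B↔K: latent back-door arc(s) into B.
size 0: {}; under {} B still reaches {C,G,K,N,V} ∋ K.
size 1: {C}, {G}, {N} …(+1); under {C} B still reaches {G,K,N,V} ∋ K.
size 2: {C,G}, {C,N}, {C,V} …(+3); under {C,G} B still reaches {K} ∋ K.
B↔K cannot be blocked by any observed set — no back-door set.

B→K: no observed back-door set.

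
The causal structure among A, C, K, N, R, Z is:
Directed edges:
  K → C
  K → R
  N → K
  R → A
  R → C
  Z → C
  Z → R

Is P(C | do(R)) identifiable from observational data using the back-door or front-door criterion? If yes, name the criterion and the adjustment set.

desc(R)\{R}={A,C}; candidates ⊆ {K,N,Z}.
size 0: {}; under {} R still reaches {C,K,N,Z} ∋ C.
size 1: {K}, {N}, {Z}; under {K} R still reaches {C,Z} ∋ C.
{K,Z}: R⊥C given {K,Z} in G with R→· removed — back-door holds.
P(C|do(R)) = Σ_{K,Z} P(C|R,K,Z)·P(K,Z).

P(C|do(R)): backdoor, adjust for {K, Z}.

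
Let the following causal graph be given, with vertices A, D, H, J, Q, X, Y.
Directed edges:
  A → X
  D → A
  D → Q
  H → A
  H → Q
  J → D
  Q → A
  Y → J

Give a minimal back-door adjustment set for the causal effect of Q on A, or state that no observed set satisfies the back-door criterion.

Q→A: minimal back-door set {D, H}.

desc(Q)\{Q}={A,X}; candidates ⊆ {D,H,J,Y}.
size 0: {}; under {} Q still reaches {A,D,H,J,X,Y} ∋ A.
size 1: {D}, {H}, {J} …(+1); under {D} Q still reaches {A,H,X} ∋ A.
{D,H}: Q⊥A given {D,H} in G with Q→· removed — back-door holds.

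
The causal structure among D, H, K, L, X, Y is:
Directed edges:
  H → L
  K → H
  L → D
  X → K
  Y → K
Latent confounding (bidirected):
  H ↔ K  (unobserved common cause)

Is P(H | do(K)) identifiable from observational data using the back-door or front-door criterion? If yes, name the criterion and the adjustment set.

desc(K)\{K}={D,H,L}; candidates ⊆ {X,Y}.
K↔H: latent back-door arc(s) into K.
size 0: {}; under {} K still reaches {D,H,L,X,Y} ∋ H.
size 1: {X}, {Y}; under {X} K still reaches {D,H,L,Y} ∋ H.
size 2: {X,Y}; under {X,Y} K still reaches {D,H,L} ∋ H.
K↔H cannot be blocked by any observed set — no back-door set.
No mediator lies on a directed K→…→H path.
Neither criterion identifies P(H|do(K)) in this graph.

P(H|do(K)): not identifiable (no BD/FD set).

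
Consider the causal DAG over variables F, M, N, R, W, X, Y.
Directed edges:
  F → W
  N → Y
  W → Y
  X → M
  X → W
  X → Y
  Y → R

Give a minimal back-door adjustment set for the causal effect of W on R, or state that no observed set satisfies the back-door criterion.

desc(W)\{W}={R,Y}; candidates ⊆ {F,M,N,X}.
size 0: {}; under {} W still reaches {F,M,R,X,Y} ∋ R.
{X}: W⊥R given {X} in G with W→· removed — back-door holds.

W→R: minimal back-door set {X}.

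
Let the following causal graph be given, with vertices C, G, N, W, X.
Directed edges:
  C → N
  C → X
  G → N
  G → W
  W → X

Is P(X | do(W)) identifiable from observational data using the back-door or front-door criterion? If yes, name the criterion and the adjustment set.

desc(W)\{W}={X}; candidates ⊆ {C,G,N}.
∅: W⊥X given ∅ in G with W→· removed — back-door holds.
P(X|do(W)) = P(X|W) — no adjustment needed.

P(X|do(W)): backdoor, adjust for ∅.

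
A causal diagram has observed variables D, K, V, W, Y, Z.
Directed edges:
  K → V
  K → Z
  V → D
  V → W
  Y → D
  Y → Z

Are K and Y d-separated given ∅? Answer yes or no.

Yes — K ⊥ Y | ∅.

Bayes-Ball from K | ∅ reaches {D,V,W,Z}.
Y ∉ reach(K|∅) ⇒ K ⊥ Y | ∅.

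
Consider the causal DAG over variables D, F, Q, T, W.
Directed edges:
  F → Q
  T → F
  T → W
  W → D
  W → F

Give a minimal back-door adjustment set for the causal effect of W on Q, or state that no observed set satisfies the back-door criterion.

desc(W)\{W}={D,F,Q}; candidates ⊆ {T}.
size 0: {}; under {} W still reaches {F,Q,T} ∋ Q.
{T}: W⊥Q given {T} in G with W→· removed — back-door holds.

W→Q: minimal back-door set {T}.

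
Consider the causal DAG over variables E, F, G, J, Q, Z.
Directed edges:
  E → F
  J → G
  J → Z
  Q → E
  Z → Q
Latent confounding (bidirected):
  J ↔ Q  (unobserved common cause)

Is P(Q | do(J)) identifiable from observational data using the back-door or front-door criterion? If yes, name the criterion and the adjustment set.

P(Q|do(J)): frontdoor, adjust for {Z}.

desc(J)\{J}={E,F,G,Q,Z}; candidates ⊆ {—}.
J↔Q: latent back-door arc(s) into J.
size 0: {}; under {} J still reaches {E,F,Q} ∋ Q.
J↔Q cannot be blocked by any observed set — no back-door set.
{Z}: (i) intercepts every directed J→Q path; (ii) no back-door J→{Z}; (iii) {J} blocks every back-door {Z}→Q. Front-door holds.
P(Q|do(J)) = Σ_{Z} P(Z|J) Σ_{J'} P(Q|Z,J')P(J').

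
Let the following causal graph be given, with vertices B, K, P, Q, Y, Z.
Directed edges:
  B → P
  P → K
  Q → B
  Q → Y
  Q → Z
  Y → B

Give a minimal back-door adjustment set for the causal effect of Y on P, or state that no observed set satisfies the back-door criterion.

Y→P: minimal back-door set {Q}.

desc(Y)\{Y}={B,K,P}; candidates ⊆ {Q,Z}.
size 0: {}; under {} Y still reaches {B,K,P,Q,Z} ∋ P.
{Q}: Y⊥P given {Q} in G with Y→· removed — back-door holds.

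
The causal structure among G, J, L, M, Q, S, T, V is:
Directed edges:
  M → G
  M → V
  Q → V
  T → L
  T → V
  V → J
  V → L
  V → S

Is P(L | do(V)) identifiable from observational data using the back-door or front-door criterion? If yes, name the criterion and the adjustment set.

P(L|do(V)): backdoor, adjust for {T}.

desc(V)\{V}={J,L,S}; candidates ⊆ {G,M,Q,T}.
size 0: {}; under {} V still reaches {G,L,M,Q,T} ∋ L.
{T}: V⊥L given {T} in G with V→· removed — back-door holds.
P(L|do(V)) = Σ_{T} P(L|V,T)·P(T).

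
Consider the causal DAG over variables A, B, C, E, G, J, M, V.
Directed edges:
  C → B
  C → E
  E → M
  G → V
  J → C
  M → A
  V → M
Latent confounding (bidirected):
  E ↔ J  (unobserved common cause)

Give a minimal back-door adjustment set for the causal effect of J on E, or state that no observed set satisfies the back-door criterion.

J→E: no observed back-door set.

desc(J)\{J}={A,B,C,E,M}; candidates ⊆ {G,V}.
J↔E: latent back-door arc(s) into J.
size 0: {}; under {} J still reaches {A,E,M} ∋ E.
size 1: {G}, {V}; under {G} J still reaches {A,E,M} ∋ E.
size 2: {G,V}; under {G,V} J still reaches {A,E,M} ∋ E.
J↔E cannot be blocked by any observed set — no back-door set.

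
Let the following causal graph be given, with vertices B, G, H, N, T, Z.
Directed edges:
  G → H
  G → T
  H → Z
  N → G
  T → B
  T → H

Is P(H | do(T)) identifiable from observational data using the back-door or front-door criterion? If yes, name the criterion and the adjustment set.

P(H|do(T)): backdoor, adjust for {G}.

desc(T)\{T}={B,H,Z}; candidates ⊆ {G,N}.
size 0: {}; under {} T still reaches {G,H,N,Z} ∋ H.
{G}: T⊥H given {G} in G with T→· removed — back-door holds.
P(H|do(T)) = Σ_{G} P(H|T,G)·P(G).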